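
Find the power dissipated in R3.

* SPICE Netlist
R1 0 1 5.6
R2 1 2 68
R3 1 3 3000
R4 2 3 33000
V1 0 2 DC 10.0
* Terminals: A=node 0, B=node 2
Nodal analysis, taking node 2 as the 0 V reference.
Source V1 fixes V_0 = 10 V.
KCL at each unknown node (sum of currents leaving = 0; resistances in Ω):
  Node 1: (V_1 - 10)/5.6 + (V_1 - 0)/68 + (V_1 - V_3)/3000 = 0
  Node 3: (V_3 - V_1)/3000 + (V_3 - 0)/33000 = 0
Collecting terms (coefficients in siemens):
  0.1936·V_1 - 0.0003333·V_3 = 1.786
  0.0003636·V_3 - 0.0003333·V_1 = 0
Determinant D = (0.1936)(0.0003636) - (-0.0003333)(-0.0003333) = 0.00007029
V_1 = [(1.786)(0.0003636) - (-0.0003333)(0)]/D = 9.238 V
V_3 = [(0.1936)(0) - (1.786)(-0.0003333)]/D = 8.468 V
I_R3 = (V_1 - V_3)/R3 = (9.238 - 8.468)/3000 = 0.0002566 A
P_R3 = I_R3² × R3 = (0.0002566)² × 3000 = 0.0001975 W

Final answer: 0.0001975 W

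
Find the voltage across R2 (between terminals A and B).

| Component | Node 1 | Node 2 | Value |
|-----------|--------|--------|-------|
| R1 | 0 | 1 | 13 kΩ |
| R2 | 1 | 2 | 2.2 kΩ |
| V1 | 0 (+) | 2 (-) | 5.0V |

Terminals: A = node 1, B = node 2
R1 and R2 are in series across V1 (node 0 → node 1 → node 2), and the output A–B is taken across R2, so this is a voltage divider.
Series current: I = V1/(R1 + R2) = 5/(13000 + 2200) = 5/15200 = 0.0003289 A
V_R2 = I × R2 = V1 × R2/(R1 + R2) = 5 × 2200/15200 = 0.7237 V

Final answer: 0.7237 V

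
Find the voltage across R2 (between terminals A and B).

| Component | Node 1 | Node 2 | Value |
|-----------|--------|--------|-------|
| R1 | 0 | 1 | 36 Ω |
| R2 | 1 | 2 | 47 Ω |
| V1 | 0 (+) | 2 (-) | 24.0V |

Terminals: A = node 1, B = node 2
R1 and R2 are in series across V1 (node 0 → node 1 → node 2), and the output A–B is taken across R2, so this is a voltage divider.
Series current: I = V1/(R1 + R2) = 24/(36 + 47) = 24/83 = 0.2892 A
V_R2 = I × R2 = V1 × R2/(R1 + R2) = 24 × 47/83 = 13.59 V

Final answer: 13.59 V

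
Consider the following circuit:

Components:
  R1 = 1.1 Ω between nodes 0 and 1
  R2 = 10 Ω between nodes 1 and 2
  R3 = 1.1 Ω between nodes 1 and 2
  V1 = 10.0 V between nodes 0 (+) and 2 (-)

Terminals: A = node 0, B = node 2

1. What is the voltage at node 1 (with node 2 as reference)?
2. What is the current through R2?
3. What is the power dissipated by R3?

Nodal analysis, taking node 2 as the 0 V reference.
Source V1 fixes V_0 = 10 V.
KCL at each unknown node (sum of currents leaving = 0; resistances in Ω):
  Node 1: (V_1 - 10)/1.1 + (V_1 - 0)/10 + (V_1 - 0)/1.1 = 0
Collecting terms: 1.918 × V_1 = 9.091  =>  V_1 = 4.739 V
Part 1:
  Read off the nodal solution: V_1 = 4.739 V
Part 2:
  I_R2 = (V_1 - V_2)/R2 = (4.739 - 0)/10 = 0.4739 A
  Magnitude: I_R2 = 0.4739 A
Part 3:
  I_R3 = (V_1 - V_2)/R3 = (4.739 - 0)/1.1 = 4.308 A
  P_R3 = I_R3² × R3 = (4.308)² × 1.1 = 20.42 W

Final answers:
1. V_1 = 4.739 V
2. I_R2 = 0.4739 A
3. P_R3 = 20.42 W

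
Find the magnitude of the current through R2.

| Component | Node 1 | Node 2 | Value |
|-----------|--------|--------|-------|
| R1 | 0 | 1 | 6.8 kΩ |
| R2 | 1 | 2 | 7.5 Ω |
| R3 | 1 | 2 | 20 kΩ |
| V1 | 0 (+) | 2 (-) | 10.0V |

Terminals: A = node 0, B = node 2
Nodal analysis, taking node 2 as the 0 V reference.
Source V1 fixes V_0 = 10 V.
KCL at each unknown node (sum of currents leaving = 0; resistances in Ω):
  Node 1: (V_1 - 10)/6800 + (V_1 - 0)/7.5 + (V_1 - 0)/20000 = 0
Collecting terms: 0.1335 × V_1 = 0.001471  =>  V_1 = 0.01101 V
I_R2 = (V_1 - V_2)/R2 = (0.01101 - 0)/7.5 = 0.001468 A
|I_R2| = 0.001468 A

Final answer: |I_R2| = 0.001468 A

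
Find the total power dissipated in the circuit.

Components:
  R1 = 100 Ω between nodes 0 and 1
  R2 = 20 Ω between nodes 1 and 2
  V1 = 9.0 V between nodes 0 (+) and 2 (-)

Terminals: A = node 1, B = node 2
Nodal analysis, taking node 2 as the 0 V reference.
Source V1 fixes V_0 = 9 V.
KCL at each unknown node (sum of currents leaving = 0; resistances in Ω):
  Node 1: (V_1 - 9)/100 + (V_1 - 0)/20 = 0
Collecting terms: 0.06 × V_1 = 0.09  =>  V_1 = 1.5 V
Power in each resistor, P = (ΔV)²/R:
  P_R1 = (9 - 1.5)²/100 = 0.5625 W
  P_R2 = (1.5 - 0)²/20 = 0.1125 W
P_total = P_R1 + P_R2 = 0.675 W

Final answer: 0.675 W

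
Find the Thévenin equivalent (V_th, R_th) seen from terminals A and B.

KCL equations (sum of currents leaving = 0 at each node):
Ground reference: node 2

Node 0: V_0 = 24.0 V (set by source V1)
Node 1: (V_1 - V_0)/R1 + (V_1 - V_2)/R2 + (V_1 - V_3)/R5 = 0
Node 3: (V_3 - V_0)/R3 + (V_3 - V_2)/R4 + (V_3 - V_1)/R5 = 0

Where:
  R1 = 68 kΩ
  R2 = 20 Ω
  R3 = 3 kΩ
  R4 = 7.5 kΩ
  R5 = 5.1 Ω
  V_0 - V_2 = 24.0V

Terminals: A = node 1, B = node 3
Step 1 — V_th is the open-circuit voltage V_A - V_B (nothing connected across the terminals).
Nodal analysis, taking node 2 as the 0 V reference.
Source V1 fixes V_0 = 24 V.
KCL at each unknown node (sum of currents leaving = 0; resistances in Ω):
  Node 1: (V_1 - 24)/68000 + (V_1 - 0)/20 + (V_1 - V_3)/5.1 = 0
  Node 3: (V_3 - 24)/3000 + (V_3 - 0)/7500 + (V_3 - V_1)/5.1 = 0
Collecting terms (coefficients in siemens):
  0.2461·V_1 - 0.1961·V_3 = 0.0003529
  0.1965·V_3 - 0.1961·V_1 = 0.008
Determinant D = (0.2461)(0.1965) - (-0.1961)(-0.1961) = 0.009922
V_1 = [(0.0003529)(0.1965) - (-0.1961)(0.008)]/D = 0.1651 V
V_3 = [(0.2461)(0.008) - (0.0003529)(-0.1961)]/D = 0.2054 V
V_th = V_1 - V_3 = 0.1651 - 0.2054 = -0.04031 V
Step 2 — R_th: zero the source — replace V1 by a short circuit (node 2 merges into node 0) — and find the resistance seen between A (node 1) and B (node 3).
Reduce the network between node 1 (A) and node 3 (B) by series/parallel combination:
  Rp1 = R1 ‖ R2 (parallel, both between nodes 0 and 1) = 1/(1/68000 + 1/20) = 19.99 Ω
  Rp2 = R3 ‖ R4 (parallel, both between nodes 0 and 3) = 1/(1/3000 + 1/7500) = 2143 Ω
  Rs1 = Rp1 + Rp2 (series, joined only at node 0) = 19.99 + 2143 = 2163 Ω
  Rp3 = R5 ‖ Rs1 (parallel, both between nodes 1 and 3) = 1/(1/5.1 + 1/2163) = 5.088 Ω
R_th = 5.088 Ω

Final answer: V_th = -0.04031 V, R_th = 5.088 Ω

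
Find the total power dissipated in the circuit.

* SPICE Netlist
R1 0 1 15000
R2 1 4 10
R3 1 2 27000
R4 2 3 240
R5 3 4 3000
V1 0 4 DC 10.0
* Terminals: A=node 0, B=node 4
Nodal analysis, taking node 4 as the 0 V reference.
Source V1 fixes V_0 = 10 V.
KCL at each unknown node (sum of currents leaving = 0; resistances in Ω):
  Node 1: (V_1 - 10)/15000 + (V_1 - 0)/10 + (V_1 - V_2)/27000 = 0
  Node 2: (V_2 - V_1)/27000 + (V_2 - V_3)/240 = 0
  Node 3: (V_3 - V_2)/240 + (V_3 - 0)/3000 = 0
Collecting terms (coefficients in siemens):
  0.1001·V_1 - 0.00003704·V_2 = 0.0006667
  0.004204·V_2 - 0.00003704·V_1 - 0.004167·V_3 = 0
  0.0045·V_3 - 0.004167·V_2 = 0
Solving these 3 simultaneous equations (Gaussian elimination) gives:
  V_1 = 0.00666 V, V_2 = 0.0007136 V, V_3 = 0.0006607 V
Power in each resistor, P = (ΔV)²/R:
  P_R1 = (10 - 0.00666)²/15000 = 0.006658 W
  P_R2 = (0.00666 - 0)²/10 = 0.000004436 W
  P_R3 = (0.00666 - 0.0007136)²/27000 = 0.00000000131 W
  P_R4 = (0.0007136 - 0.0006607)²/240 = 0.00000000001164 W
  P_R5 = (0.0006607 - 0)²/3000 = 0.0000000001455 W
P_total = P_R1 + P_R2 + P_R3 + P_R4 + P_R5 = 0.006662 W

Final answer: 0.006662 W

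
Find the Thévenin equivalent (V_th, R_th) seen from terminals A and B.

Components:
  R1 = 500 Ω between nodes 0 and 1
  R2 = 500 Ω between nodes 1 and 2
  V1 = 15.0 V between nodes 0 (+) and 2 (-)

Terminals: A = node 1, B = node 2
Step 1 — V_th is the open-circuit voltage V_A - V_B (nothing connected across the terminals).
Nodal analysis, taking node 2 as the 0 V reference.
Source V1 fixes V_0 = 15 V.
KCL at each unknown node (sum of currents leaving = 0; resistances in Ω):
  Node 1: (V_1 - 15)/500 + (V_1 - 0)/500 = 0
Collecting terms: 0.004 × V_1 = 0.03  =>  V_1 = 7.5 V
V_th = V_1 - V_2 = 7.5 - 0 = 7.5 V
Step 2 — R_th: zero the source — replace V1 by a short circuit (node 2 merges into node 0) — and find the resistance seen between A (node 1) and B (node 0).
Reduce the network between node 1 (A) and node 0 (B) by series/parallel combination:
  Rp1 = R1 ‖ R2 (parallel, both between nodes 0 and 1) = 1/(1/500 + 1/500) = 250 Ω
R_th = 250 Ω

Final answer: V_th = 7.5 V, R_th = 250 Ω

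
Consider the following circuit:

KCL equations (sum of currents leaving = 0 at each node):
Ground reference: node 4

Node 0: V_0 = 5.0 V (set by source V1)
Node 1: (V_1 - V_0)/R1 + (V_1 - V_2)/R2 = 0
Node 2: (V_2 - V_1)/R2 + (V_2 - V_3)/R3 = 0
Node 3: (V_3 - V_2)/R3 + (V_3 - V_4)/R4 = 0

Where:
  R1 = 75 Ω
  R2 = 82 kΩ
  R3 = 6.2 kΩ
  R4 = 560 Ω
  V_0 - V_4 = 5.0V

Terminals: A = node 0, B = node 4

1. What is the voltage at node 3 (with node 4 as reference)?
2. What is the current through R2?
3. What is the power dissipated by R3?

Nodal analysis, taking node 4 as the 0 V reference.
Source V1 fixes V_0 = 5 V.
KCL at each unknown node (sum of currents leaving = 0; resistances in Ω):
  Node 1: (V_1 - 5)/75 + (V_1 - V_2)/82000 = 0
  Node 2: (V_2 - V_1)/82000 + (V_2 - V_3)/6200 = 0
  Node 3: (V_3 - V_2)/6200 + (V_3 - 0)/560 = 0
Collecting terms (coefficients in siemens):
  0.01335·V_1 - 0.0000122·V_2 = 0.06667
  0.0001735·V_2 - 0.0000122·V_1 - 0.0001613·V_3 = 0
  0.001947·V_3 - 0.0001613·V_2 = 0
Solving these 3 simultaneous equations (Gaussian elimination) gives:
  V_1 = 4.996 V, V_2 = 0.3805 V, V_3 = 0.03152 V
Part 1:
  Read off the nodal solution: V_3 = 0.03152 V
Part 2:
  I_R2 = (V_1 - V_2)/R2 = (4.996 - 0.3805)/82000 = 0.00005628 A
  Magnitude: I_R2 = 0.00005628 A
Part 3:
  I_R3 = (V_2 - V_3)/R3 = (0.3805 - 0.03152)/6200 = 0.00005628 A
  P_R3 = I_R3² × R3 = (0.00005628)² × 6200 = 0.00001964 W

Final answers:
1. V_3 = 0.03152 V
2. I_R2 = 5.628e-05 A
3. P_R3 = 1.964e-05 W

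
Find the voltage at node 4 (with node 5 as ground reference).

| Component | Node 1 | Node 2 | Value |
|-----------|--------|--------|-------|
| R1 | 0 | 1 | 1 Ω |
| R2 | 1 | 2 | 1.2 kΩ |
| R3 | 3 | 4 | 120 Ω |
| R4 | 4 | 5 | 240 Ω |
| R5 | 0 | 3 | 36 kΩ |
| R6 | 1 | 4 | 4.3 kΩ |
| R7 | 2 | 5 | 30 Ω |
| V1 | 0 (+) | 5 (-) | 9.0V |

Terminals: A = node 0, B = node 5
Nodal analysis, taking node 5 as the 0 V reference.
Source V1 fixes V_0 = 9 V.
KCL at each unknown node (sum of currents leaving = 0; resistances in Ω):
  Node 1: (V_1 - 9)/1 + (V_1 - V_2)/1200 + (V_1 - V_4)/4300 = 0
  Node 2: (V_2 - V_1)/1200 + (V_2 - 0)/30 = 0
  Node 3: (V_3 - V_4)/120 + (V_3 - 9)/36000 = 0
  Node 4: (V_4 - V_3)/120 + (V_4 - 0)/240 + (V_4 - V_1)/4300 = 0
Collecting terms (coefficients in siemens):
  1.001·V_1 - 0.0008333·V_2 - 0.0002326·V_4 = 9
  0.03417·V_2 - 0.0008333·V_1 = 0
  0.008361·V_3 - 0.008333·V_4 = 0.00025
  0.01273·V_4 - 0.0002326·V_1 - 0.008333·V_3 = 0
Solving these 4 simultaneous equations (Gaussian elimination) gives:
  V_1 = 8.991 V, V_2 = 0.2193 V, V_3 = 0.5567 V, V_4 = 0.5286 V
The requested potential is V_4 = 0.5286 V.

Final answer: V_4 = 0.5286 V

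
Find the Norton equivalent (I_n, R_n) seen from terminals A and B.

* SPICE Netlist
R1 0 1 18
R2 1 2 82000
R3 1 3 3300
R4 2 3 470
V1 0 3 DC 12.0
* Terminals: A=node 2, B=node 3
Find the Thévenin equivalent first; then I_n = V_th/R_th and R_n = R_th.
Step 1 — V_th is the open-circuit voltage V_A - V_B (nothing connected across the terminals).
Nodal analysis, taking node 3 as the 0 V reference.
Source V1 fixes V_0 = 12 V.
KCL at each unknown node (sum of currents leaving = 0; resistances in Ω):
  Node 1: (V_1 - 12)/18 + (V_1 - V_2)/82000 + (V_1 - 0)/3300 = 0
  Node 2: (V_2 - V_1)/82000 + (V_2 - 0)/470 = 0
Collecting terms (coefficients in siemens):
  0.05587·V_1 - 0.0000122·V_2 = 0.6667
  0.00214·V_2 - 0.0000122·V_1 = 0
Determinant D = (0.05587)(0.00214) - (-0.0000122)(-0.0000122) = 0.0001196
V_1 = [(0.6667)(0.00214) - (-0.0000122)(0)]/D = 11.93 V
V_2 = [(0.05587)(0) - (0.6667)(-0.0000122)]/D = 0.068 V
V_th = V_2 - V_3 = 0.068 - 0 = 0.068 V
Step 2 — R_th: zero the source — replace V1 by a short circuit (node 3 merges into node 0) — and find the resistance seen between A (node 2) and B (node 0).
Reduce the network between node 2 (A) and node 0 (B) by series/parallel combination:
  Rp1 = R1 ‖ R3 (parallel, both between nodes 0 and 1) = 1/(1/18 + 1/3300) = 17.9 Ω
  Rs1 = R2 + Rp1 (series, joined only at node 1) = 82000 + 17.9 = 82020 Ω
  Rp2 = R4 ‖ Rs1 (parallel, both between nodes 0 and 2) = 1/(1/470 + 1/82020) = 467.3 Ω
R_th = 467.3 Ω
I_n = V_th/R_th = 0.068/467.3 = 0.0001455 A, and R_n = R_th = 467.3 Ω

Final answer: I_n = 0.0001455 A, R_n = 467.3 Ω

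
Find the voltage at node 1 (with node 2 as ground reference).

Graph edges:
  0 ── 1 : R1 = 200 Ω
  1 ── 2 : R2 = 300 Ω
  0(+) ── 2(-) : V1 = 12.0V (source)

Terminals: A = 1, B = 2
Nodal analysis, taking node 2 as the 0 V reference.
Source V1 fixes V_0 = 12 V.
KCL at each unknown node (sum of currents leaving = 0; resistances in Ω):
  Node 1: (V_1 - 12)/200 + (V_1 - 0)/300 = 0
Collecting terms: 0.008333 × V_1 = 0.06  =>  V_1 = 7.2 V
The requested potential is V_1 = 7.2 V.

Final answer: V_1 = 7.2 V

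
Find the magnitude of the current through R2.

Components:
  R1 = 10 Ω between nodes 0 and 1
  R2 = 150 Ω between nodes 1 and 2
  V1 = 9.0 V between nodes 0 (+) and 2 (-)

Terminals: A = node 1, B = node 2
Nodal analysis, taking node 2 as the 0 V reference.
Source V1 fixes V_0 = 9 V.
KCL at each unknown node (sum of currents leaving = 0; resistances in Ω):
  Node 1: (V_1 - 9)/10 + (V_1 - 0)/150 = 0
Collecting terms: 0.1067 × V_1 = 0.9  =>  V_1 = 8.438 V
I_R2 = (V_1 - V_2)/R2 = (8.438 - 0)/150 = 0.05625 A
|I_R2| = 0.05625 A

Final answer: |I_R2| = 0.05625 A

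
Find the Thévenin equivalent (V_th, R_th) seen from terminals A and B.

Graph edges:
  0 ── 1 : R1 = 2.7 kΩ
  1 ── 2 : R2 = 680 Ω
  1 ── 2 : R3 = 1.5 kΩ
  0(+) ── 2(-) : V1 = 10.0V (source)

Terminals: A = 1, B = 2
Step 1 — V_th is the open-circuit voltage V_A - V_B (nothing connected across the terminals).
Nodal analysis, taking node 2 as the 0 V reference.
Source V1 fixes V_0 = 10 V.
KCL at each unknown node (sum of currents leaving = 0; resistances in Ω):
  Node 1: (V_1 - 10)/2700 + (V_1 - 0)/680 + (V_1 - 0)/1500 = 0
Collecting terms: 0.002508 × V_1 = 0.003704  =>  V_1 = 1.477 V
V_th = V_1 - V_2 = 1.477 - 0 = 1.477 V
Step 2 — R_th: zero the source — replace V1 by a short circuit (node 2 merges into node 0) — and find the resistance seen between A (node 1) and B (node 0).
Reduce the network between node 1 (A) and node 0 (B) by series/parallel combination:
  Rp1 = R1 ‖ R2 ‖ R3 (parallel, all between nodes 0 and 1) = 1/(1/2700 + 1/680 + 1/1500) = 398.8 Ω
R_th = 398.8 Ω

Final answer: V_th = 1.477 V, R_th = 398.8 Ω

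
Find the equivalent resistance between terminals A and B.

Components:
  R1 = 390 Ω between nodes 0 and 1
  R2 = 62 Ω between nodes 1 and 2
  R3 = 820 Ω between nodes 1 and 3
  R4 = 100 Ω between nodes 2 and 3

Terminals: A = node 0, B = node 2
Reduce the network between node 0 (A) and node 2 (B) by series/parallel combination:
  Rs1 = R3 + R4 (series, joined only at node 3) = 820 + 100 = 920 Ω
  Rp1 = R2 ‖ Rs1 (parallel, both between nodes 1 and 2) = 1/(1/62 + 1/920) = 58.09 Ω
  Rs2 = R1 + Rp1 (series, joined only at node 1) = 390 + 58.09 = 448.1 Ω
R_eq = 448.1 Ω

Final answer: 448.1 Ω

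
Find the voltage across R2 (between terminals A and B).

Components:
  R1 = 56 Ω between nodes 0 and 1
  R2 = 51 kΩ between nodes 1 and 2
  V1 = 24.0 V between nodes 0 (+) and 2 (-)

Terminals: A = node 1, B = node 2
R1 and R2 are in series across V1 (node 0 → node 1 → node 2), and the output A–B is taken across R2, so this is a voltage divider.
Series current: I = V1/(R1 + R2) = 24/(56 + 51000) = 24/51060 = 0.0004701 A
V_R2 = I × R2 = V1 × R2/(R1 + R2) = 24 × 51000/51060 = 23.97 V

Final answer: 23.97 V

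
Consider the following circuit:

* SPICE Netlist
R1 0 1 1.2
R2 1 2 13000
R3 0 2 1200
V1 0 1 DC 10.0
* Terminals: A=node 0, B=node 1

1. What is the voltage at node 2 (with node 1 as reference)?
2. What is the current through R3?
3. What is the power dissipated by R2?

Nodal analysis, taking node 1 as the 0 V reference.
Source V1 fixes V_0 = 10 V.
KCL at each unknown node (sum of currents leaving = 0; resistances in Ω):
  Node 2: (V_2 - 0)/13000 + (V_2 - 10)/1200 = 0
Collecting terms: 0.0009103 × V_2 = 0.008333  =>  V_2 = 9.155 V
Part 1:
  Read off the nodal solution: V_2 = 9.155 V
Part 2:
  I_R3 = (V_0 - V_2)/R3 = (10 - 9.155)/1200 = 0.0007042 A
  Magnitude: I_R3 = 0.0007042 A
Part 3:
  I_R2 = (V_1 - V_2)/R2 = (0 - 9.155)/13000 = -0.0007042 A
  P_R2 = I_R2² × R2 = (-0.0007042)² × 13000 = 0.006447 W

Final answers:
1. V_2 = 9.155 V
2. I_R3 = 0.0007042 A
3. P_R2 = 0.006447 W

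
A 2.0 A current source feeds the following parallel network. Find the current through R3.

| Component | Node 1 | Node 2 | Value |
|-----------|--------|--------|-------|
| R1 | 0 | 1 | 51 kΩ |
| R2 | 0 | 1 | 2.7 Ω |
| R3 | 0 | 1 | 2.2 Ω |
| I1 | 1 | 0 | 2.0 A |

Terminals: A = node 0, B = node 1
All resistors sit directly between nodes 0 and 1, so they are in parallel and share one voltage V; the full source current 2 A splits among them.
1/R_par = 1/51000 + 1/2.7 + 1/2.2 = 0.8249 S  =>  R_par = 1.212 Ω
V = I × R_par = 2 × 1.212 = 2.424 V
I_R3 = V/R3 = 2.424/2.2 = 1.102 A

Final answer: 1.102 A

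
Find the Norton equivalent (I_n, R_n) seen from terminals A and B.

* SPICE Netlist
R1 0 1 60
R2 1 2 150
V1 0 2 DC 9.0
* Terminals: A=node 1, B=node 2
Find the Thévenin equivalent first; then I_n = V_th/R_th and R_n = R_th.
Step 1 — V_th is the open-circuit voltage V_A - V_B (nothing connected across the terminals).
Nodal analysis, taking node 2 as the 0 V reference.
Source V1 fixes V_0 = 9 V.
KCL at each unknown node (sum of currents leaving = 0; resistances in Ω):
  Node 1: (V_1 - 9)/60 + (V_1 - 0)/150 = 0
Collecting terms: 0.02333 × V_1 = 0.15  =>  V_1 = 6.429 V
V_th = V_1 - V_2 = 6.429 - 0 = 6.429 V
Step 2 — R_th: zero the source — replace V1 by a short circuit (node 2 merges into node 0) — and find the resistance seen between A (node 1) and B (node 0).
Reduce the network between node 1 (A) and node 0 (B) by series/parallel combination:
  Rp1 = R1 ‖ R2 (parallel, both between nodes 0 and 1) = 1/(1/60 + 1/150) = 42.86 Ω
R_th = 42.86 Ω
I_n = V_th/R_th = 6.429/42.86 = 0.15 A, and R_n = R_th = 42.86 Ω

Final answer: I_n = 0.15 A, R_n = 42.86 Ω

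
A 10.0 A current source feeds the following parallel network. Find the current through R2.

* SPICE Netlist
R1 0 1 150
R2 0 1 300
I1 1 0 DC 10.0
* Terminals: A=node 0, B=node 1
All resistors sit directly between nodes 0 and 1, so they are in parallel and share one voltage V; the full source current 10 A splits among them.
1/R_par = 1/150 + 1/300 = 0.01 S  =>  R_par = 100 Ω
V = I × R_par = 10 × 100 = 1000 V
I_R2 = V/R2 = 1000/300 = 3.333 A

Final answer: 3.333 A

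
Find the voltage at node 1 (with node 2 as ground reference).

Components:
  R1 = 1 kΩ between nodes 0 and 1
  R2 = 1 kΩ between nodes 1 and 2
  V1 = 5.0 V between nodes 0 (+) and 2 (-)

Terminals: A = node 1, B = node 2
Nodal analysis, taking node 2 as the 0 V reference.
Source V1 fixes V_0 = 5 V.
KCL at each unknown node (sum of currents leaving = 0; resistances in Ω):
  Node 1: (V_1 - 5)/1000 + (V_1 - 0)/1000 = 0
Collecting terms: 0.002 × V_1 = 0.005  =>  V_1 = 2.5 V
The requested potential is V_1 = 2.5 V.

Final answer: V_1 = 2.5 V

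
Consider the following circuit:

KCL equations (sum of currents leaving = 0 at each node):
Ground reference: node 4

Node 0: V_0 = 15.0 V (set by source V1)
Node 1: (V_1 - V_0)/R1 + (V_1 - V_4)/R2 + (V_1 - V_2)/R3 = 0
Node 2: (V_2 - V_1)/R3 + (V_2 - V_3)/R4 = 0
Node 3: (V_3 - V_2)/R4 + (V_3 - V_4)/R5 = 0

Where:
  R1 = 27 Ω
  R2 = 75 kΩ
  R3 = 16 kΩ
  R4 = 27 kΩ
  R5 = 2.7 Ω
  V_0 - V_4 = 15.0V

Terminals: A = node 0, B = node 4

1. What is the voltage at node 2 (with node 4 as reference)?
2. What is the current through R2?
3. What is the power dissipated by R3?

Nodal analysis, taking node 4 as the 0 V reference.
Source V1 fixes V_0 = 15 V.
KCL at each unknown node (sum of currents leaving = 0; resistances in Ω):
  Node 1: (V_1 - 15)/27 + (V_1 - 0)/75000 + (V_1 - V_2)/16000 = 0
  Node 2: (V_2 - V_1)/16000 + (V_2 - V_3)/27000 = 0
  Node 3: (V_3 - V_2)/27000 + (V_3 - 0)/2.7 = 0
Collecting terms (coefficients in siemens):
  0.03711·V_1 - 0.0000625·V_2 = 0.5556
  0.00009954·V_2 - 0.0000625·V_1 - 0.00003704·V_3 = 0
  0.3704·V_3 - 0.00003704·V_2 = 0
Solving these 3 simultaneous equations (Gaussian elimination) gives:
  V_1 = 14.99 V, V_2 = 9.41 V, V_3 = 0.0009409 V
Part 1:
  Read off the nodal solution: V_2 = 9.41 V
Part 2:
  I_R2 = (V_1 - V_4)/R2 = (14.99 - 0)/75000 = 0.0001998 A
  Magnitude: I_R2 = 0.0001998 A
Part 3:
  I_R3 = (V_1 - V_2)/R3 = (14.99 - 9.41)/16000 = 0.0003485 A
  P_R3 = I_R3² × R3 = (0.0003485)² × 16000 = 0.001943 W

Final answers:
1. V_2 = 9.41 V
2. I_R2 = 0.0001998 A
3. P_R3 = 0.001943 W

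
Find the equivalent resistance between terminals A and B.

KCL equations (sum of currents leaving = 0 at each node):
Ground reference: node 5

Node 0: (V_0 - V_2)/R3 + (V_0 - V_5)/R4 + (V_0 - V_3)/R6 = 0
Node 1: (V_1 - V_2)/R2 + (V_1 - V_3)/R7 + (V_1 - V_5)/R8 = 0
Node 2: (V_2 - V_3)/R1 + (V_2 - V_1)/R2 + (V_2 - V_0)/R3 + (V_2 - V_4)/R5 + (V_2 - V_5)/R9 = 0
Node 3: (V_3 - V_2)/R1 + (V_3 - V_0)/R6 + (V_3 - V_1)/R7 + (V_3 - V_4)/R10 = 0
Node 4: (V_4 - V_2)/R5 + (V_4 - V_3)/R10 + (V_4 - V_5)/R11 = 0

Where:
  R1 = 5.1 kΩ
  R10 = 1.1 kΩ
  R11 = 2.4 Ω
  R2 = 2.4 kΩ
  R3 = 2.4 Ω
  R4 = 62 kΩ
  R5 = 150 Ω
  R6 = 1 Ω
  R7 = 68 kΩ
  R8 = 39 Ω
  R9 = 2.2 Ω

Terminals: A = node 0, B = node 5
The network is not a plain series/parallel combination. Inject a 1 A test current into terminal A (node 0) and return it from terminal B (node 5); then R_eq = V_A / (1 A).
Nodal analysis, taking node 5 as the 0 V reference.
Current source I_test pushes 1 A into node 0 and draws it out of node 5.
KCL at each unknown node (sum of currents leaving = 0; resistances in Ω):
  Node 0: (V_0 - V_2)/2.4 + (V_0 - 0)/62000 + (V_0 - V_3)/1 - 1 = 0
  Node 1: (V_1 - V_2)/2400 + (V_1 - V_3)/68000 + (V_1 - 0)/39 = 0
  Node 2: (V_2 - V_0)/2.4 + (V_2 - V_1)/2400 + (V_2 - V_3)/5100 + (V_2 - V_4)/150 + (V_2 - 0)/2.2 = 0
  Node 3: (V_3 - V_0)/1 + (V_3 - V_1)/68000 + (V_3 - V_2)/5100 + (V_3 - V_4)/1100 = 0
  Node 4: (V_4 - V_2)/150 + (V_4 - V_3)/1100 + (V_4 - 0)/2.4 = 0
Collecting terms (coefficients in siemens):
  1.417·V_0 - 0.4167·V_2 - 1·V_3 = 1
  0.02607·V_1 - 0.0004167·V_2 - 0.00001471·V_3 = 0
  0.8785·V_2 - 0.4167·V_0 - 0.0004167·V_1 - 0.0001961·V_3 - 0.006667·V_4 = 0
  1.001·V_3 - 1·V_0 - 0.00001471·V_1 - 0.0001961·V_2 - 0.0009091·V_4 = 0
  0.4242·V_4 - 0.006667·V_2 - 0.0009091·V_3 = 0
Solving these 5 simultaneous equations (Gaussian elimination) gives:
  V_0 = 4.546 V, V_1 = 0.03705 V, V_2 = 2.158 V, V_3 = 4.542 V
  V_4 = 0.04364 V
R_eq = V_0 / 1 A = 4.546 Ω

Final answer: 4.546 Ω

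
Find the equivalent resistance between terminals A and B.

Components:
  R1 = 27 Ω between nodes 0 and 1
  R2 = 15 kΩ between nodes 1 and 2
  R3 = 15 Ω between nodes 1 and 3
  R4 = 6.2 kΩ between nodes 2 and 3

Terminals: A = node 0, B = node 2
Reduce the network between node 0 (A) and node 2 (B) by series/parallel combination:
  Rs1 = R3 + R4 (series, joined only at node 3) = 15 + 6200 = 6215 Ω
  Rp1 = R2 ‖ Rs1 (parallel, both between nodes 1 and 2) = 1/(1/15000 + 1/6215) = 4394 Ω
  Rs2 = R1 + Rp1 (series, joined only at node 1) = 27 + 4394 = 4421 Ω
R_eq = 4.421 kΩ

Final answer: 4.421 kΩ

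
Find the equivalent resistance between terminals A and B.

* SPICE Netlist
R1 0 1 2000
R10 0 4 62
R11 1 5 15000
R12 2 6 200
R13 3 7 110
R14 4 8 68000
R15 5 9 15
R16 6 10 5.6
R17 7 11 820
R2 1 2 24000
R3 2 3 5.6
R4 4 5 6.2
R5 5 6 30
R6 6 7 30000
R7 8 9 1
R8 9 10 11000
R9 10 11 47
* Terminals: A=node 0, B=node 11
The network is not a plain series/parallel combination. Inject a 1 A test current into terminal A (node 0) and return it from terminal B (node 11); then R_eq = V_A / (1 A).
Nodal analysis, taking node 11 as the 0 V reference.
Current source I_test pushes 1 A into node 0 and draws it out of node 11.
KCL at each unknown node (sum of currents leaving = 0; resistances in Ω):
  Node 0: (V_0 - V_1)/2000 + (V_0 - V_4)/62 - 1 = 0
  Node 1: (V_1 - V_0)/2000 + (V_1 - V_2)/24000 + (V_1 - V_5)/15000 = 0
  Node 2: (V_2 - V_1)/24000 + (V_2 - V_3)/5.6 + (V_2 - V_6)/200 = 0
  Node 3: (V_3 - V_2)/5.6 + (V_3 - V_7)/110 = 0
  Node 4: (V_4 - V_0)/62 + (V_4 - V_5)/6.2 + (V_4 - V_8)/68000 = 0
  Node 5: (V_5 - V_1)/15000 + (V_5 - V_4)/6.2 + (V_5 - V_6)/30 + (V_5 - V_9)/15 = 0
  Node 6: (V_6 - V_2)/200 + (V_6 - V_5)/30 + (V_6 - V_7)/30000 + (V_6 - V_10)/5.6 = 0
  Node 7: (V_7 - V_3)/110 + (V_7 - V_6)/30000 + (V_7 - 0)/820 = 0
  Node 8: (V_8 - V_4)/68000 + (V_8 - V_9)/1 = 0
  Node 9: (V_9 - V_5)/15 + (V_9 - V_8)/1 + (V_9 - V_10)/11000 = 0
  Node 10: (V_10 - V_6)/5.6 + (V_10 - V_9)/11000 + (V_10 - 0)/47 = 0
Collecting terms (coefficients in siemens):
  0.01663·V_0 - 0.0005·V_1 - 0.01613·V_4 = 1
  0.0006083·V_1 - 0.0005·V_0 - 0.00004167·V_2 - 0.00006667·V_5 = 0
  0.1836·V_2 - 0.00004167·V_1 - 0.1786·V_3 - 0.005·V_6 = 0
  0.1877·V_3 - 0.1786·V_2 - 0.009091·V_7 = 0
  0.1774·V_4 - 0.01613·V_0 - 0.1613·V_5 - 0.00001471·V_8 = 0
  0.2614·V_5 - 0.00006667·V_1 - 0.1613·V_4 - 0.03333·V_6 - 0.06667·V_9 = 0
  0.2169·V_6 - 0.005·V_2 - 0.03333·V_5 - 0.00003333·V_7 - 0.1786·V_10 = 0
  0.01034·V_7 - 0.009091·V_3 - 0.00003333·V_6 = 0
  1·V_8 - 0.00001471·V_4 - 1·V_9 = 0
  1.067·V_9 - 0.06667·V_5 - 1·V_8 - 0.00009091·V_10 = 0
  0.1999·V_10 - 0.1786·V_6 - 0.00009091·V_9 = 0
Solving these 11 simultaneous equations (Gaussian elimination) gives:
  V_0 = 147.7 V, V_1 = 133 V, V_2 = 42.06 V, V_3 = 41.81 V
  V_4 = 86.16 V, V_5 = 80.01 V, V_6 = 50.21 V, V_7 = 36.91 V
  V_8 = 79.96 V, V_9 = 79.96 V, V_10 = 44.88 V
R_eq = V_0 / 1 A = 147.7 Ω

Final answer: 147.7 Ω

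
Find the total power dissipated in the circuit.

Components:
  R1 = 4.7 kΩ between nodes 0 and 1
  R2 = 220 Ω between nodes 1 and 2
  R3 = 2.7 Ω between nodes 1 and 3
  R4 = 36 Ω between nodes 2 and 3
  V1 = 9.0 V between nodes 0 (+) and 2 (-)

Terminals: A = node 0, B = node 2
Nodal analysis, taking node 2 as the 0 V reference.
Source V1 fixes V_0 = 9 V.
KCL at each unknown node (sum of currents leaving = 0; resistances in Ω):
  Node 1: (V_1 - 9)/4700 + (V_1 - 0)/220 + (V_1 - V_3)/2.7 = 0
  Node 3: (V_3 - V_1)/2.7 + (V_3 - 0)/36 = 0
Collecting terms (coefficients in siemens):
  0.3751·V_1 - 0.3704·V_3 = 0.001915
  0.3981·V_3 - 0.3704·V_1 = 0
Determinant D = (0.3751)(0.3981) - (-0.3704)(-0.3704) = 0.01218
V_1 = [(0.001915)(0.3981) - (-0.3704)(0)]/D = 0.06258 V
V_3 = [(0.3751)(0) - (0.001915)(-0.3704)]/D = 0.05822 V
Power in each resistor, P = (ΔV)²/R:
  P_R1 = (9 - 0.06258)²/4700 = 0.017 W
  P_R2 = (0.06258 - 0)²/220 = 0.0000178 W
  P_R3 = (0.06258 - 0.05822)²/2.7 = 0.000007061 W
  P_R4 = (0 - 0.05822)²/36 = 0.00009414 W
P_total = P_R1 + P_R2 + P_R3 + P_R4 = 0.01711 W

Final answer: 0.01711 W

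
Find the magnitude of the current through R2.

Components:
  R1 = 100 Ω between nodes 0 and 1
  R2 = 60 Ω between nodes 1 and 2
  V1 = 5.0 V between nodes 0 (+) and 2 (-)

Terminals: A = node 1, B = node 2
Nodal analysis, taking node 2 as the 0 V reference.
Source V1 fixes V_0 = 5 V.
KCL at each unknown node (sum of currents leaving = 0; resistances in Ω):
  Node 1: (V_1 - 5)/100 + (V_1 - 0)/60 = 0
Collecting terms: 0.02667 × V_1 = 0.05  =>  V_1 = 1.875 V
I_R2 = (V_1 - V_2)/R2 = (1.875 - 0)/60 = 0.03125 A
|I_R2| = 0.03125 A

Final answer: |I_R2| = 0.03125 A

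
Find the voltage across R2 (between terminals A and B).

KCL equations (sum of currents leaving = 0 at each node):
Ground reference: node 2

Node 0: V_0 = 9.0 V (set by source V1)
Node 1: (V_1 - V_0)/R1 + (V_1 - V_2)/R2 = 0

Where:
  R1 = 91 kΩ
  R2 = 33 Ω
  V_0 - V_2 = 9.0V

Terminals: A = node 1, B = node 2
R1 and R2 are in series across V1 (node 0 → node 1 → node 2), and the output A–B is taken across R2, so this is a voltage divider.
Series current: I = V1/(R1 + R2) = 9/(91000 + 33) = 9/91030 = 0.00009887 A
V_R2 = I × R2 = V1 × R2/(R1 + R2) = 9 × 33/91030 = 0.003263 V

Final answer: 0.003263 V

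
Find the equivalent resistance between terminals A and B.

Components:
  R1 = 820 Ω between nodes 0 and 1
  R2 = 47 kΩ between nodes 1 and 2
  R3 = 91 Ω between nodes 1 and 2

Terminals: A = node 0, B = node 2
Reduce the network between node 0 (A) and node 2 (B) by series/parallel combination:
  Rp1 = R2 ‖ R3 (parallel, both between nodes 1 and 2) = 1/(1/47000 + 1/91) = 90.82 Ω
  Rs1 = R1 + Rp1 (series, joined only at node 1) = 820 + 90.82 = 910.8 Ω
R_eq = 910.8 Ω

Final answer: 910.8 Ω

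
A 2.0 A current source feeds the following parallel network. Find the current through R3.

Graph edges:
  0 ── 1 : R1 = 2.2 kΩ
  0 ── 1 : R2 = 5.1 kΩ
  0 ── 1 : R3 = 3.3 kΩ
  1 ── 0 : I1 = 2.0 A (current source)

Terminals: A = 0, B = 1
All resistors sit directly between nodes 0 and 1, so they are in parallel and share one voltage V; the full source current 2 A splits among them.
1/R_par = 1/2200 + 1/5100 + 1/3300 = 0.0009537 S  =>  R_par = 1049 Ω
V = I × R_par = 2 × 1049 = 2097 V
I_R3 = V/R3 = 2097/3300 = 0.6355 A

Final answer: 0.6355 A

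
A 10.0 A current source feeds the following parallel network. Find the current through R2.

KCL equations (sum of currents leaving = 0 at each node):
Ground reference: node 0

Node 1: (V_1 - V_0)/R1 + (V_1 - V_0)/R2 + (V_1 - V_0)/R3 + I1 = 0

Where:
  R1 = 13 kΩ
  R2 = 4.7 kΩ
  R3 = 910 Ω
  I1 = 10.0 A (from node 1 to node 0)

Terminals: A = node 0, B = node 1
All resistors sit directly between nodes 0 and 1, so they are in parallel and share one voltage V; the full source current 10 A splits among them.
1/R_par = 1/13000 + 1/4700 + 1/910 = 0.001389 S  =>  R_par = 720.2 Ω
V = I × R_par = 10 × 720.2 = 7202 V
I_R2 = V/R2 = 7202/4700 = 1.532 A

Final answer: 1.532 A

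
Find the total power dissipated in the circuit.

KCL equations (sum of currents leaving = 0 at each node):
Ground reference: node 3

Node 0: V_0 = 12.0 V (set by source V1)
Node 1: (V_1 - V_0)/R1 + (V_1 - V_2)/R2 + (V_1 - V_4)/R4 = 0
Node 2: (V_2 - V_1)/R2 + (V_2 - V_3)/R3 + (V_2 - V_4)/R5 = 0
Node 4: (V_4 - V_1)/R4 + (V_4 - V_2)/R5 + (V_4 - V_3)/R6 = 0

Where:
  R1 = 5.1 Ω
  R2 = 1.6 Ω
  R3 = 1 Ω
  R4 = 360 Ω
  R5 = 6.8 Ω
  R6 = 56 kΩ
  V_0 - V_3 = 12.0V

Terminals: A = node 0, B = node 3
Nodal analysis, taking node 3 as the 0 V reference.
Source V1 fixes V_0 = 12 V.
KCL at each unknown node (sum of currents leaving = 0; resistances in Ω):
  Node 1: (V_1 - 12)/5.1 + (V_1 - V_2)/1.6 + (V_1 - V_4)/360 = 0
  Node 2: (V_2 - V_1)/1.6 + (V_2 - 0)/1 + (V_2 - V_4)/6.8 = 0
  Node 4: (V_4 - V_1)/360 + (V_4 - V_2)/6.8 + (V_4 - 0)/56000 = 0
Collecting terms (coefficients in siemens):
  0.8239·V_1 - 0.625·V_2 - 0.002778·V_4 = 2.353
  1.772·V_2 - 0.625·V_1 - 0.1471·V_4 = 0
  0.1499·V_4 - 0.002778·V_1 - 0.1471·V_2 = 0
Solving these 3 simultaneous equations (Gaussian elimination) gives:
  V_1 = 4.045 V, V_2 = 1.56 V, V_4 = 1.606 V
Power in each resistor, P = (ΔV)²/R:
  P_R1 = (12 - 4.045)²/5.1 = 12.41 W
  P_R2 = (4.045 - 1.56)²/1.6 = 3.859 W
  P_R3 = (1.56 - 0)²/1 = 2.433 W
  P_R4 = (4.045 - 1.606)²/360 = 0.01652 W
  P_R5 = (1.56 - 1.606)²/6.8 = 0.0003095 W
  P_R6 = (0 - 1.606)²/56000 = 0.00004604 W
P_total = P_R1 + P_R2 + P_R3 + P_R4 + P_R5 + P_R6 = 18.72 W

Final answer: 18.72 W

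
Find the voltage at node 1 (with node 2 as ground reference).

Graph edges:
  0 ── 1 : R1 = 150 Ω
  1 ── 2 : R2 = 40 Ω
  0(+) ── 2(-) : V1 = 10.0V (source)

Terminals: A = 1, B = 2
Nodal analysis, taking node 2 as the 0 V reference.
Source V1 fixes V_0 = 10 V.
KCL at each unknown node (sum of currents leaving = 0; resistances in Ω):
  Node 1: (V_1 - 10)/150 + (V_1 - 0)/40 = 0
Collecting terms: 0.03167 × V_1 = 0.06667  =>  V_1 = 2.105 V
The requested potential is V_1 = 2.105 V.

Final answer: V_1 = 2.105 V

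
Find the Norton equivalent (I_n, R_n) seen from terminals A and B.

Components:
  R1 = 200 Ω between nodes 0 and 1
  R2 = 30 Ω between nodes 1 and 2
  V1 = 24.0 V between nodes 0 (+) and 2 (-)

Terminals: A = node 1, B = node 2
Find the Thévenin equivalent first; then I_n = V_th/R_th and R_n = R_th.
Step 1 — V_th is the open-circuit voltage V_A - V_B (nothing connected across the terminals).
Nodal analysis, taking node 2 as the 0 V reference.
Source V1 fixes V_0 = 24 V.
KCL at each unknown node (sum of currents leaving = 0; resistances in Ω):
  Node 1: (V_1 - 24)/200 + (V_1 - 0)/30 = 0
Collecting terms: 0.03833 × V_1 = 0.12  =>  V_1 = 3.13 V
V_th = V_1 - V_2 = 3.13 - 0 = 3.13 V
Step 2 — R_th: zero the source — replace V1 by a short circuit (node 2 merges into node 0) — and find the resistance seen between A (node 1) and B (node 0).
Reduce the network between node 1 (A) and node 0 (B) by series/parallel combination:
  Rp1 = R1 ‖ R2 (parallel, both between nodes 0 and 1) = 1/(1/200 + 1/30) = 26.09 Ω
R_th = 26.09 Ω
I_n = V_th/R_th = 3.13/26.09 = 0.12 A, and R_n = R_th = 26.09 Ω

Final answer: I_n = 0.12 A, R_n = 26.09 Ω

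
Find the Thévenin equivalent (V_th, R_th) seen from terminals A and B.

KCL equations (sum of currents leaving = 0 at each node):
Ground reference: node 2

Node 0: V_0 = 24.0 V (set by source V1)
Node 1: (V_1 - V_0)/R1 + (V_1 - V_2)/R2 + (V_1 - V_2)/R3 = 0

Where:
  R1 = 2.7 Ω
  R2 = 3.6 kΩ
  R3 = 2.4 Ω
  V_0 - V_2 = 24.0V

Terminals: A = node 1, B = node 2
Step 1 — V_th is the open-circuit voltage V_A - V_B (nothing connected across the terminals).
Nodal analysis, taking node 2 as the 0 V reference.
Source V1 fixes V_0 = 24 V.
KCL at each unknown node (sum of currents leaving = 0; resistances in Ω):
  Node 1: (V_1 - 24)/2.7 + (V_1 - 0)/3600 + (V_1 - 0)/2.4 = 0
Collecting terms: 0.7873 × V_1 = 8.889  =>  V_1 = 11.29 V
V_th = V_1 - V_2 = 11.29 - 0 = 11.29 V
Step 2 — R_th: zero the source — replace V1 by a short circuit (node 2 merges into node 0) — and find the resistance seen between A (node 1) and B (node 0).
Reduce the network between node 1 (A) and node 0 (B) by series/parallel combination:
  Rp1 = R1 ‖ R2 ‖ R3 (parallel, all between nodes 0 and 1) = 1/(1/2.7 + 1/3600 + 1/2.4) = 1.27 Ω
R_th = 1.27 Ω

Final answer: V_th = 11.29 V, R_th = 1.27 Ω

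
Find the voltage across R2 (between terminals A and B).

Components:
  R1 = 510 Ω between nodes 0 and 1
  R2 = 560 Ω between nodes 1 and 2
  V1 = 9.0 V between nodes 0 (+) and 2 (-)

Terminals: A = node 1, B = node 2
R1 and R2 are in series across V1 (node 0 → node 1 → node 2), and the output A–B is taken across R2, so this is a voltage divider.
Series current: I = V1/(R1 + R2) = 9/(510 + 560) = 9/1070 = 0.008411 A
V_R2 = I × R2 = V1 × R2/(R1 + R2) = 9 × 560/1070 = 4.71 V

Final answer: 4.71 V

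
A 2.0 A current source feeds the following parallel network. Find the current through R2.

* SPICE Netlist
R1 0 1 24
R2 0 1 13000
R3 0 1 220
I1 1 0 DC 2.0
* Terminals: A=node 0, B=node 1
All resistors sit directly between nodes 0 and 1, so they are in parallel and share one voltage V; the full source current 2 A splits among them.
1/R_par = 1/24 + 1/13000 + 1/220 = 0.04629 S  =>  R_par = 21.6 Ω
V = I × R_par = 2 × 21.6 = 43.21 V
I_R2 = V/R2 = 43.21/13000 = 0.003324 A

Final answer: 0.003324 A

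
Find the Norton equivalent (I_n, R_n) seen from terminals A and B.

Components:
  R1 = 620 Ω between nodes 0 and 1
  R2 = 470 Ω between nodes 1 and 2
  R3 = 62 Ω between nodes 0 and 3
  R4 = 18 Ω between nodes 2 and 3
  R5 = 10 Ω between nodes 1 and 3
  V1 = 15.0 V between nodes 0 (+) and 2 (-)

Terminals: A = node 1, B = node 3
Find the Thévenin equivalent first; then I_n = V_th/R_th and R_n = R_th.
Step 1 — V_th is the open-circuit voltage V_A - V_B (nothing connected across the terminals).
Nodal analysis, taking node 2 as the 0 V reference.
Source V1 fixes V_0 = 15 V.
KCL at each unknown node (sum of currents leaving = 0; resistances in Ω):
  Node 1: (V_1 - 15)/620 + (V_1 - 0)/470 + (V_1 - V_3)/10 = 0
  Node 3: (V_3 - 15)/62 + (V_3 - 0)/18 + (V_3 - V_1)/10 = 0
Collecting terms (coefficients in siemens):
  0.1037·V_1 - 0.1·V_3 = 0.02419
  0.1717·V_3 - 0.1·V_1 = 0.2419
Determinant D = (0.1037)(0.1717) - (-0.1)(-0.1) = 0.007811
V_1 = [(0.02419)(0.1717) - (-0.1)(0.2419)]/D = 3.629 V
V_3 = [(0.1037)(0.2419) - (0.02419)(-0.1)]/D = 3.523 V
V_th = V_1 - V_3 = 3.629 - 3.523 = 0.1062 V
Step 2 — R_th: zero the source — replace V1 by a short circuit (node 2 merges into node 0) — and find the resistance seen between A (node 1) and B (node 3).
Reduce the network between node 1 (A) and node 3 (B) by series/parallel combination:
  Rp1 = R1 ‖ R2 (parallel, both between nodes 0 and 1) = 1/(1/620 + 1/470) = 267.3 Ω
  Rp2 = R3 ‖ R4 (parallel, both between nodes 0 and 3) = 1/(1/62 + 1/18) = 13.95 Ω
  Rs1 = Rp1 + Rp2 (series, joined only at node 0) = 267.3 + 13.95 = 281.3 Ω
  Rp3 = R5 ‖ Rs1 (parallel, both between nodes 1 and 3) = 1/(1/10 + 1/281.3) = 9.657 Ω
R_th = 9.657 Ω
I_n = V_th/R_th = 0.1062/9.657 = 0.011 A, and R_n = R_th = 9.657 Ω

Final answer: I_n = 0.011 A, R_n = 9.657 Ω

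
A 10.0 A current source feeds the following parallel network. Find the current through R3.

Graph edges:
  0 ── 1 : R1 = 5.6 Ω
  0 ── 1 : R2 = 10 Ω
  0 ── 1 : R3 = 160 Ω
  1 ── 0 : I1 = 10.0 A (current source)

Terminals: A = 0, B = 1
All resistors sit directly between nodes 0 and 1, so they are in parallel and share one voltage V; the full source current 10 A splits among them.
1/R_par = 1/5.6 + 1/10 + 1/160 = 0.2848 S  =>  R_par = 3.511 Ω
V = I × R_par = 10 × 3.511 = 35.11 V
I_R3 = V/R3 = 35.11/160 = 0.2194 A

Final answer: 0.2194 A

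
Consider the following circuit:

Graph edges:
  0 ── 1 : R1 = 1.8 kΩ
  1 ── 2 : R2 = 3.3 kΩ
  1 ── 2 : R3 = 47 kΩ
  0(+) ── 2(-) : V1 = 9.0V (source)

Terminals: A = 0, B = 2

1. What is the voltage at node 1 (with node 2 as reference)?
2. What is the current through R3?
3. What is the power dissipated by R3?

Nodal analysis, taking node 2 as the 0 V reference.
Source V1 fixes V_0 = 9 V.
KCL at each unknown node (sum of currents leaving = 0; resistances in Ω):
  Node 1: (V_1 - 9)/1800 + (V_1 - 0)/3300 + (V_1 - 0)/47000 = 0
Collecting terms: 0.0008799 × V_1 = 0.005  =>  V_1 = 5.683 V
Part 1:
  Read off the nodal solution: V_1 = 5.683 V
Part 2:
  I_R3 = (V_1 - V_2)/R3 = (5.683 - 0)/47000 = 0.0001209 A
  Magnitude: I_R3 = 0.0001209 A
Part 3:
  I_R3 = (V_1 - V_2)/R3 = (5.683 - 0)/47000 = 0.0001209 A
  P_R3 = I_R3² × R3 = (0.0001209)² × 47000 = 0.0006871 W

Final answers:
1. V_1 = 5.683 V
2. I_R3 = 0.0001209 A
3. P_R3 = 0.0006871 W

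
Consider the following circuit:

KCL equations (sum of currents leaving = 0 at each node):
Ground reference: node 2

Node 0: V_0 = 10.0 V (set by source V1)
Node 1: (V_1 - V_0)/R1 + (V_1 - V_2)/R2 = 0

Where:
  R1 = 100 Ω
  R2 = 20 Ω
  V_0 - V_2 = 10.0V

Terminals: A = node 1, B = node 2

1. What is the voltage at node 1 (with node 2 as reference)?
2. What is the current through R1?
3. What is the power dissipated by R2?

Nodal analysis, taking node 2 as the 0 V reference.
Source V1 fixes V_0 = 10 V.
KCL at each unknown node (sum of currents leaving = 0; resistances in Ω):
  Node 1: (V_1 - 10)/100 + (V_1 - 0)/20 = 0
Collecting terms: 0.06 × V_1 = 0.1  =>  V_1 = 1.667 V
Part 1:
  Read off the nodal solution: V_1 = 1.667 V
Part 2:
  I_R1 = (V_0 - V_1)/R1 = (10 - 1.667)/100 = 0.08333 A
  Magnitude: I_R1 = 0.08333 A
Part 3:
  I_R2 = (V_1 - V_2)/R2 = (1.667 - 0)/20 = 0.08333 A
  P_R2 = I_R2² × R2 = (0.08333)² × 20 = 0.1389 W

Final answers:
1. V_1 = 1.667 V
2. I_R1 = 0.08333 A
3. P_R2 = 0.1389 W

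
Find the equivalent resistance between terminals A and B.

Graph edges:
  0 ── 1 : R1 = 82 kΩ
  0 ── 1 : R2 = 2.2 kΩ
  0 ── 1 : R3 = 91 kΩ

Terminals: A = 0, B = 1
Reduce the network between node 0 (A) and node 1 (B) by series/parallel combination:
  Rp1 = R1 ‖ R2 ‖ R3 (parallel, all between nodes 0 and 1) = 1/(1/82000 + 1/2200 + 1/91000) = 2093 Ω
R_eq = 2.093 kΩ

Final answer: 2.093 kΩ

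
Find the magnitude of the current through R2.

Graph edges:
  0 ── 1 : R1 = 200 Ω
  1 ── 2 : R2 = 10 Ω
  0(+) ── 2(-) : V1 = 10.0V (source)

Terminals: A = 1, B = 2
Nodal analysis, taking node 2 as the 0 V reference.
Source V1 fixes V_0 = 10 V.
KCL at each unknown node (sum of currents leaving = 0; resistances in Ω):
  Node 1: (V_1 - 10)/200 + (V_1 - 0)/10 = 0
Collecting terms: 0.105 × V_1 = 0.05  =>  V_1 = 0.4762 V
I_R2 = (V_1 - V_2)/R2 = (0.4762 - 0)/10 = 0.04762 A
|I_R2| = 0.04762 A

Final answer: |I_R2| = 0.04762 A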